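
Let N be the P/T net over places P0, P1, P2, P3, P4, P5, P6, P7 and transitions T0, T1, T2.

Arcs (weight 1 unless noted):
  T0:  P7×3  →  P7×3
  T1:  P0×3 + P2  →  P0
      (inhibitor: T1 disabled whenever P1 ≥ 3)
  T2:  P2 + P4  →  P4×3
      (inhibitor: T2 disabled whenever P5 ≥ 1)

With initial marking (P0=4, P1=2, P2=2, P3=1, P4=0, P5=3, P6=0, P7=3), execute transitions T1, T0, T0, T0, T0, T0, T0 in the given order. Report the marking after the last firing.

step 1: fire T1:  (P0=4, P1=2, P2=2, P3=1, P4=0, P5=3, P6=0, P7=3) → (P0=2, P1=2, P2=1, P3=1, P4=0, P5=3, P6=0, P7=3)
step 2: fire T0:  (P0=2, P1=2, P2=1, P3=1, P4=0, P5=3, P6=0, P7=3) → (P0=2, P1=2, P2=1, P3=1, P4=0, P5=3, P6=0, P7=3)
step 3: fire T0:  (P0=2, P1=2, P2=1, P3=1, P4=0, P5=3, P6=0, P7=3) → (P0=2, P1=2, P2=1, P3=1, P4=0, P5=3, P6=0, P7=3)
step 4: fire T0:  (P0=2, P1=2, P2=1, P3=1, P4=0, P5=3, P6=0, P7=3) → (P0=2, P1=2, P2=1, P3=1, P4=0, P5=3, P6=0, P7=3)
step 5: fire T0:  (P0=2, P1=2, P2=1, P3=1, P4=0, P5=3, P6=0, P7=3) → (P0=2, P1=2, P2=1, P3=1, P4=0, P5=3, P6=0, P7=3)
step 6: fire T0:  (P0=2, P1=2, P2=1, P3=1, P4=0, P5=3, P6=0, P7=3) → (P0=2, P1=2, P2=1, P3=1, P4=0, P5=3, P6=0, P7=3)
step 7: fire T0:  (P0=2, P1=2, P2=1, P3=1, P4=0, P5=3, P6=0, P7=3) → (P0=2, P1=2, P2=1, P3=1, P4=0, P5=3, P6=0, P7=3)

(P0=2, P1=2, P2=1, P3=1, P4=0, P5=3, P6=0, P7=3)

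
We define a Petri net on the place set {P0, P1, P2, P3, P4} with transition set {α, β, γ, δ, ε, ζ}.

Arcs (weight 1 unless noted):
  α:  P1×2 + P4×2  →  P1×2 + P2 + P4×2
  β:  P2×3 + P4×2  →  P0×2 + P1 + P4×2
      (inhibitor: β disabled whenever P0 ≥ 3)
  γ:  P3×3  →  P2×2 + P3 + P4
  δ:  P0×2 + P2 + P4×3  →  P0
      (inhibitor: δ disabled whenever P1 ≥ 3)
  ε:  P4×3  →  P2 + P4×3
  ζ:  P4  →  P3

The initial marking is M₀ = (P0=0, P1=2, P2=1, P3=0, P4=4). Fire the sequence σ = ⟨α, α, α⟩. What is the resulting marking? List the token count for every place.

(P0=0, P1=2, P2=4, P3=0, P4=4)

step 1: fire α:  (P0=0, P1=2, P2=1, P3=0, P4=4) → (P0=0, P1=2, P2=2, P3=0, P4=4)
step 2: fire α:  (P0=0, P1=2, P2=2, P3=0, P4=4) → (P0=0, P1=2, P2=3, P3=0, P4=4)
step 3: fire α:  (P0=0, P1=2, P2=3, P3=0, P4=4) → (P0=0, P1=2, P2=4, P3=0, P4=4)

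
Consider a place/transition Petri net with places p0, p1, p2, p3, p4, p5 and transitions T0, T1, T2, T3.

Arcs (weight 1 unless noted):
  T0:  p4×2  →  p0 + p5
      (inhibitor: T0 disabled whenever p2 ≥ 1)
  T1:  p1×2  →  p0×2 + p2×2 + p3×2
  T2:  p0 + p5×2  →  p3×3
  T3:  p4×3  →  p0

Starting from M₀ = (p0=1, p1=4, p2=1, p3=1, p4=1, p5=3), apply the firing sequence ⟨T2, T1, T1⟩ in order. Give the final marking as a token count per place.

step 1: fire T2:  (p0=1, p1=4, p2=1, p3=1, p4=1, p5=3) → (p0=0, p1=4, p2=1, p3=4, p4=1, p5=1)
step 2: fire T1:  (p0=0, p1=4, p2=1, p3=4, p4=1, p5=1) → (p0=2, p1=2, p2=3, p3=6, p4=1, p5=1)
step 3: fire T1:  (p0=2, p1=2, p2=3, p3=6, p4=1, p5=1) → (p0=4, p1=0, p2=5, p3=8, p4=1, p5=1)

(p0=4, p1=0, p2=5, p3=8, p4=1, p5=1)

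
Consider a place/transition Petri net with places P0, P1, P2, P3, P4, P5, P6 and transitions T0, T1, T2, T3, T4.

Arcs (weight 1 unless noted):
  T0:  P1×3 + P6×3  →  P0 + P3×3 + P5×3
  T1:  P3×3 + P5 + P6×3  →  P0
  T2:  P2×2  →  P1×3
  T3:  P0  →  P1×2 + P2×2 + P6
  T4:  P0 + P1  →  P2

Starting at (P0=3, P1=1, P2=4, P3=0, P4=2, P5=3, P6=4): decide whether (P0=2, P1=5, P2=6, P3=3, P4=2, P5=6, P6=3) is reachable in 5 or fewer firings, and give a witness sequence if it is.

step 1: fire T2:  (P0=3, P1=1, P2=4, P3=0, P4=2, P5=3, P6=4) → (P0=3, P1=4, P2=2, P3=0, P4=2, P5=3, P6=4)
step 2: fire T0:  (P0=3, P1=4, P2=2, P3=0, P4=2, P5=3, P6=4) → (P0=4, P1=1, P2=2, P3=3, P4=2, P5=6, P6=1)
step 3: fire T3:  (P0=4, P1=1, P2=2, P3=3, P4=2, P5=6, P6=1) → (P0=3, P1=3, P2=4, P3=3, P4=2, P5=6, P6=2)
step 4: fire T3:  (P0=3, P1=3, P2=4, P3=3, P4=2, P5=6, P6=2) → (P0=2, P1=5, P2=6, P3=3, P4=2, P5=6, P6=3)

YES — reachable via ⟨T2, T0, T3, T3⟩ (4 firings)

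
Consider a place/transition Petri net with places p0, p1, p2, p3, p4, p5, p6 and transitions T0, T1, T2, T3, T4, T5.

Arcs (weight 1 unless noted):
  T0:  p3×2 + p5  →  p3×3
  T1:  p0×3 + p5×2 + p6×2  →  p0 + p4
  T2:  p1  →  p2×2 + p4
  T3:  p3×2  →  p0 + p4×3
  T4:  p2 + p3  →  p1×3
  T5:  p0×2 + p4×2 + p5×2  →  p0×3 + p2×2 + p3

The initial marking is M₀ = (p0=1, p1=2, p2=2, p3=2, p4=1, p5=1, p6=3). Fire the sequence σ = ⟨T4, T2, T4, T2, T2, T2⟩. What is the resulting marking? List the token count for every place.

step 1: fire T4:  (p0=1, p1=2, p2=2, p3=2, p4=1, p5=1, p6=3) → (p0=1, p1=5, p2=1, p3=1, p4=1, p5=1, p6=3)
step 2: fire T2:  (p0=1, p1=5, p2=1, p3=1, p4=1, p5=1, p6=3) → (p0=1, p1=4, p2=3, p3=1, p4=2, p5=1, p6=3)
step 3: fire T4:  (p0=1, p1=4, p2=3, p3=1, p4=2, p5=1, p6=3) → (p0=1, p1=7, p2=2, p3=0, p4=2, p5=1, p6=3)
step 4: fire T2:  (p0=1, p1=7, p2=2, p3=0, p4=2, p5=1, p6=3) → (p0=1, p1=6, p2=4, p3=0, p4=3, p5=1, p6=3)
step 5: fire T2:  (p0=1, p1=6, p2=4, p3=0, p4=3, p5=1, p6=3) → (p0=1, p1=5, p2=6, p3=0, p4=4, p5=1, p6=3)
step 6: fire T2:  (p0=1, p1=5, p2=6, p3=0, p4=4, p5=1, p6=3) → (p0=1, p1=4, p2=8, p3=0, p4=5, p5=1, p6=3)

(p0=1, p1=4, p2=8, p3=0, p4=5, p5=1, p6=3)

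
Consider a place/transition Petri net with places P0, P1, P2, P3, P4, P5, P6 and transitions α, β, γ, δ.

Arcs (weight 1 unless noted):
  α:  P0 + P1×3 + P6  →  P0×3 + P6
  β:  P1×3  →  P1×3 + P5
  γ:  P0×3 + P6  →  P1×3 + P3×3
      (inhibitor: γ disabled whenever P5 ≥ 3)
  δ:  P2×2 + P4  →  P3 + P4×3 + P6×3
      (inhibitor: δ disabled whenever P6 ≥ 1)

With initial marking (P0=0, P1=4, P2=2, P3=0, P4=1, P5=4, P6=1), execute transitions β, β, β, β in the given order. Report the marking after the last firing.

(P0=0, P1=4, P2=2, P3=0, P4=1, P5=8, P6=1)

step 1: fire β:  (P0=0, P1=4, P2=2, P3=0, P4=1, P5=4, P6=1) → (P0=0, P1=4, P2=2, P3=0, P4=1, P5=5, P6=1)
step 2: fire β:  (P0=0, P1=4, P2=2, P3=0, P4=1, P5=5, P6=1) → (P0=0, P1=4, P2=2, P3=0, P4=1, P5=6, P6=1)
step 3: fire β:  (P0=0, P1=4, P2=2, P3=0, P4=1, P5=6, P6=1) → (P0=0, P1=4, P2=2, P3=0, P4=1, P5=7, P6=1)
step 4: fire β:  (P0=0, P1=4, P2=2, P3=0, P4=1, P5=7, P6=1) → (P0=0, P1=4, P2=2, P3=0, P4=1, P5=8, P6=1)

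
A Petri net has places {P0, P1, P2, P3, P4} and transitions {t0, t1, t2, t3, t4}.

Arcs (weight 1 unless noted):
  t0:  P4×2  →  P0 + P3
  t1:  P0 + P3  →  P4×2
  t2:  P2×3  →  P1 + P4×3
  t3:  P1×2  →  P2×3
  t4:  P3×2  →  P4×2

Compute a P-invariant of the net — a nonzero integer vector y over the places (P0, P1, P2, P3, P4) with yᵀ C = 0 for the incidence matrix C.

Incidence matrix C (rows=places, cols=transitions):
       t0   t1   t2   t3   t4
   P0   1   -1    0    0    0
   P1   0    0    1   -2    0
   P2   0    0   -3    3    0
   P3   1   -1    0    0   -2
   P4  -2    2    3    0    2

Candidate y = [1, 3, 2, 1, 1]; check y·C column-wise:
  col t0: 1·1 + 3·0 + 2·0 + 1·1 + 1·-2 = 0
  col t1: 1·-1 + 3·0 + 2·0 + 1·-1 + 1·2 = 0
  col t2: 1·0 + 3·1 + 2·-3 + 1·0 + 1·3 = 0
  col t3: 1·0 + 3·-2 + 2·3 + 1·0 + 1·0 = 0
  col t4: 1·0 + 3·0 + 2·0 + 1·-2 + 1·2 = 0

y = (P0:1, P1:3, P2:2, P3:1, P4:1)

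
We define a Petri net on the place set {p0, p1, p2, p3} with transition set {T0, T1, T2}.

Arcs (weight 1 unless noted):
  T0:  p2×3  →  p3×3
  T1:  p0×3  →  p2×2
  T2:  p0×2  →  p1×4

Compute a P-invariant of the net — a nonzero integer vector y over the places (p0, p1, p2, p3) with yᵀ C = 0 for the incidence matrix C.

Incidence matrix C (rows=places, cols=transitions):
       T0   T1   T2
   p0   0   -3   -2
   p1   0    0    4
   p2  -3    2    0
   p3   3    0    0

Candidate y = [2, 1, 3, 3]; check y·C column-wise:
  col T0: 2·0 + 1·0 + 3·-3 + 3·3 = 0
  col T1: 2·-3 + 1·0 + 3·2 + 3·0 = 0
  col T2: 2·-2 + 1·4 + 3·0 + 3·0 = 0

y = (p0:2, p1:1, p2:3, p3:3)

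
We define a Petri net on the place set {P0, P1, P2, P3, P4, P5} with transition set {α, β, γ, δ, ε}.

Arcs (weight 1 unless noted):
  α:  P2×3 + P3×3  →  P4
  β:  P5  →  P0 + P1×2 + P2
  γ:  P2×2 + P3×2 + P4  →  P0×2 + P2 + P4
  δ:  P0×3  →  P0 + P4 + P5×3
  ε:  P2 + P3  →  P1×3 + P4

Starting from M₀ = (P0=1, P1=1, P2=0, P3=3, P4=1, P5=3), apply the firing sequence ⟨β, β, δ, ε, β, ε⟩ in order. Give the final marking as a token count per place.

(P0=2, P1=13, P2=1, P3=1, P4=4, P5=3)

step 1: fire β:  (P0=1, P1=1, P2=0, P3=3, P4=1, P5=3) → (P0=2, P1=3, P2=1, P3=3, P4=1, P5=2)
step 2: fire β:  (P0=2, P1=3, P2=1, P3=3, P4=1, P5=2) → (P0=3, P1=5, P2=2, P3=3, P4=1, P5=1)
step 3: fire δ:  (P0=3, P1=5, P2=2, P3=3, P4=1, P5=1) → (P0=1, P1=5, P2=2, P3=3, P4=2, P5=4)
step 4: fire ε:  (P0=1, P1=5, P2=2, P3=3, P4=2, P5=4) → (P0=1, P1=8, P2=1, P3=2, P4=3, P5=4)
step 5: fire β:  (P0=1, P1=8, P2=1, P3=2, P4=3, P5=4) → (P0=2, P1=10, P2=2, P3=2, P4=3, P5=3)
step 6: fire ε:  (P0=2, P1=10, P2=2, P3=2, P4=3, P5=3) → (P0=2, P1=13, P2=1, P3=1, P4=4, P5=3)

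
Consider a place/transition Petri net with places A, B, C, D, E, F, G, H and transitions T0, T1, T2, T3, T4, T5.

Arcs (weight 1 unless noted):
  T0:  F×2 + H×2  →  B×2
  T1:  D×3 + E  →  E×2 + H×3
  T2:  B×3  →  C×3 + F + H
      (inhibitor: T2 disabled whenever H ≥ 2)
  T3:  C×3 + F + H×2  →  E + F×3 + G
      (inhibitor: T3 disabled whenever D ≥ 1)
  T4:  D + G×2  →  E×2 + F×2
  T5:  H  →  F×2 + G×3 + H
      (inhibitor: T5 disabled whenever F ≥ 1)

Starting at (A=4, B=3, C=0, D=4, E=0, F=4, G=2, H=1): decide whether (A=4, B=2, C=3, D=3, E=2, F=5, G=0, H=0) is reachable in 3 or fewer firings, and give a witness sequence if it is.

step 1: fire T2:  (A=4, B=3, C=0, D=4, E=0, F=4, G=2, H=1) → (A=4, B=0, C=3, D=4, E=0, F=5, G=2, H=2)
step 2: fire T0:  (A=4, B=0, C=3, D=4, E=0, F=5, G=2, H=2) → (A=4, B=2, C=3, D=4, E=0, F=3, G=2, H=0)
step 3: fire T4:  (A=4, B=2, C=3, D=4, E=0, F=3, G=2, H=0) → (A=4, B=2, C=3, D=3, E=2, F=5, G=0, H=0)

YES — reachable via ⟨T2, T0, T4⟩ (3 firings)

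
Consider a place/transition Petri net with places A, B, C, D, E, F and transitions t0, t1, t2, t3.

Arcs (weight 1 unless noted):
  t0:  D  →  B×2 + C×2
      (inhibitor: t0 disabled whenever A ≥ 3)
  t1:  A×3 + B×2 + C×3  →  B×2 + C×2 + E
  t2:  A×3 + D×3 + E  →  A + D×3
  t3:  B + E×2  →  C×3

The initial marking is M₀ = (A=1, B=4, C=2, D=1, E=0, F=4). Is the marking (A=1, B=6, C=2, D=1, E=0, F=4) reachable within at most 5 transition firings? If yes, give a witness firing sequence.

depth 0: 1 marking
depth 1: 2 markings reached so far
depth 2: 2 markings reached so far
(frontier empty at depth 2; search complete)
target is not among the 2 markings reachable within 5 steps

NO — not reachable within 5 firings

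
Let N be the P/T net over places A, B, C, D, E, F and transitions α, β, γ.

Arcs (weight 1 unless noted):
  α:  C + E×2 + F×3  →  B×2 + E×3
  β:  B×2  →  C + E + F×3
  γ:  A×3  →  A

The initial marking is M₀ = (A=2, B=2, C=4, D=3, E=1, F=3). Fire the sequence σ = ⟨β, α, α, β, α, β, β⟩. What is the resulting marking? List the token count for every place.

step 1: fire β:  (A=2, B=2, C=4, D=3, E=1, F=3) → (A=2, B=0, C=5, D=3, E=2, F=6)
step 2: fire α:  (A=2, B=0, C=5, D=3, E=2, F=6) → (A=2, B=2, C=4, D=3, E=3, F=3)
step 3: fire α:  (A=2, B=2, C=4, D=3, E=3, F=3) → (A=2, B=4, C=3, D=3, E=4, F=0)
step 4: fire β:  (A=2, B=4, C=3, D=3, E=4, F=0) → (A=2, B=2, C=4, D=3, E=5, F=3)
step 5: fire α:  (A=2, B=2, C=4, D=3, E=5, F=3) → (A=2, B=4, C=3, D=3, E=6, F=0)
step 6: fire β:  (A=2, B=4, C=3, D=3, E=6, F=0) → (A=2, B=2, C=4, D=3, E=7, F=3)
step 7: fire β:  (A=2, B=2, C=4, D=3, E=7, F=3) → (A=2, B=0, C=5, D=3, E=8, F=6)

(A=2, B=0, C=5, D=3, E=8, F=6)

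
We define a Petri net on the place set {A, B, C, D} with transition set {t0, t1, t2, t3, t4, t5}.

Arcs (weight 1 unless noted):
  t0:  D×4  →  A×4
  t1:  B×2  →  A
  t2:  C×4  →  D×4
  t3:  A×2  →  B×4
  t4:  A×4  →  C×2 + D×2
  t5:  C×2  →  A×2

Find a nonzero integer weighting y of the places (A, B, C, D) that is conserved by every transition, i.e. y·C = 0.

Incidence matrix C (rows=places, cols=transitions):
       t0   t1   t2   t3   t4   t5
    A   4    1    0   -2   -4    2
    B   0   -2    0    4    0    0
    C   0    0   -4    0    2   -2
    D  -4    0    4    0    2    0

Candidate y = [2, 1, 2, 2]; check y·C column-wise:
  col t0: 2·4 + 1·0 + 2·0 + 2·-4 = 0
  col t1: 2·1 + 1·-2 + 2·0 + 2·0 = 0
  col t2: 2·0 + 1·0 + 2·-4 + 2·4 = 0
  col t3: 2·-2 + 1·4 + 2·0 + 2·0 = 0
  col t4: 2·-4 + 1·0 + 2·2 + 2·2 = 0
  col t5: 2·2 + 1·0 + 2·-2 + 2·0 = 0

y = (A:2, B:1, C:2, D:2)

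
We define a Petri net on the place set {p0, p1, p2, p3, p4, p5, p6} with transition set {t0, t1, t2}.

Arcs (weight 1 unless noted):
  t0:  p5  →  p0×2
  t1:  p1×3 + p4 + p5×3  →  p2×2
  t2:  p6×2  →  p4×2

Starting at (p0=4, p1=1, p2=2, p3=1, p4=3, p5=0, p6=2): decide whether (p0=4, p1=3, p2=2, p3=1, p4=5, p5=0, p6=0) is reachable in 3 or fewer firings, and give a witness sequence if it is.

depth 0: 1 marking
depth 1: 2 markings reached so far
depth 2: 2 markings reached so far
(frontier empty at depth 2; search complete)
target is not among the 2 markings reachable within 3 steps

NO — not reachable within 3 firings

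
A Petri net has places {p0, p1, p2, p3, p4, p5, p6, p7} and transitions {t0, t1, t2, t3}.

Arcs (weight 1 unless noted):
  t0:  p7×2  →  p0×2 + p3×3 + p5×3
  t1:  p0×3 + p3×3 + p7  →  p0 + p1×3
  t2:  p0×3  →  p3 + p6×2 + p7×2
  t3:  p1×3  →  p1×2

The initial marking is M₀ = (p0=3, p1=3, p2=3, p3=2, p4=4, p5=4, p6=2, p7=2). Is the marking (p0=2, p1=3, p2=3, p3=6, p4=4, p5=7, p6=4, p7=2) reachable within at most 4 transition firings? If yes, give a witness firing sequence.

step 1: fire t0:  (p0=3, p1=3, p2=3, p3=2, p4=4, p5=4, p6=2, p7=2) → (p0=5, p1=3, p2=3, p3=5, p4=4, p5=7, p6=2, p7=0)
step 2: fire t2:  (p0=5, p1=3, p2=3, p3=5, p4=4, p5=7, p6=2, p7=0) → (p0=2, p1=3, p2=3, p3=6, p4=4, p5=7, p6=4, p7=2)

YES — reachable via ⟨t0, t2⟩ (2 firings)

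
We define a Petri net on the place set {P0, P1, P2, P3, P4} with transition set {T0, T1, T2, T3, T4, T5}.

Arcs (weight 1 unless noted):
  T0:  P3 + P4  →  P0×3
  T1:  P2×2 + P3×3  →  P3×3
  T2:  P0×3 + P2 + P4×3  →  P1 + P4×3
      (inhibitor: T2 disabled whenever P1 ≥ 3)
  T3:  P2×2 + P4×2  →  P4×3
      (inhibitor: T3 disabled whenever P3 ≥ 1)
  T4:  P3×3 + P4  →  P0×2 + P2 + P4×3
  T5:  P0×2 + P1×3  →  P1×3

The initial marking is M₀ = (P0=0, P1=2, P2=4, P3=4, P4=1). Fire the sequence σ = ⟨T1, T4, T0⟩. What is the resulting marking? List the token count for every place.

step 1: fire T1:  (P0=0, P1=2, P2=4, P3=4, P4=1) → (P0=0, P1=2, P2=2, P3=4, P4=1)
step 2: fire T4:  (P0=0, P1=2, P2=2, P3=4, P4=1) → (P0=2, P1=2, P2=3, P3=1, P4=3)
step 3: fire T0:  (P0=2, P1=2, P2=3, P3=1, P4=3) → (P0=5, P1=2, P2=3, P3=0, P4=2)

(P0=5, P1=2, P2=3, P3=0, P4=2)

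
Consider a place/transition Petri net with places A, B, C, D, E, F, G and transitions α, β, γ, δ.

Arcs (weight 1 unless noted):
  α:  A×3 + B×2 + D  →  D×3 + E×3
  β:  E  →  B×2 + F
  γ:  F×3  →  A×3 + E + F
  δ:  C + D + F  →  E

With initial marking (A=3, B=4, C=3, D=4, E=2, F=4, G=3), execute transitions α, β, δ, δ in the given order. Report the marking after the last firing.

(A=0, B=4, C=1, D=4, E=6, F=3, G=3)

step 1: fire α:  (A=3, B=4, C=3, D=4, E=2, F=4, G=3) → (A=0, B=2, C=3, D=6, E=5, F=4, G=3)
step 2: fire β:  (A=0, B=2, C=3, D=6, E=5, F=4, G=3) → (A=0, B=4, C=3, D=6, E=4, F=5, G=3)
step 3: fire δ:  (A=0, B=4, C=3, D=6, E=4, F=5, G=3) → (A=0, B=4, C=2, D=5, E=5, F=4, G=3)
step 4: fire δ:  (A=0, B=4, C=2, D=5, E=5, F=4, G=3) → (A=0, B=4, C=1, D=4, E=6, F=3, G=3)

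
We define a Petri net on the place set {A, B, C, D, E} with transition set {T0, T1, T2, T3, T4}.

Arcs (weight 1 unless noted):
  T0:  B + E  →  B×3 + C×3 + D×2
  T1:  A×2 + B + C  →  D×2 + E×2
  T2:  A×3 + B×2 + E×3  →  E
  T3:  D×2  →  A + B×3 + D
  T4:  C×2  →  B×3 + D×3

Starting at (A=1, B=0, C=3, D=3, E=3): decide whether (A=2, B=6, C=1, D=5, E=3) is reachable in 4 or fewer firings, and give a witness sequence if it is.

step 1: fire T3:  (A=1, B=0, C=3, D=3, E=3) → (A=2, B=3, C=3, D=2, E=3)
step 2: fire T4:  (A=2, B=3, C=3, D=2, E=3) → (A=2, B=6, C=1, D=5, E=3)

YES — reachable via ⟨T3, T4⟩ (2 firings)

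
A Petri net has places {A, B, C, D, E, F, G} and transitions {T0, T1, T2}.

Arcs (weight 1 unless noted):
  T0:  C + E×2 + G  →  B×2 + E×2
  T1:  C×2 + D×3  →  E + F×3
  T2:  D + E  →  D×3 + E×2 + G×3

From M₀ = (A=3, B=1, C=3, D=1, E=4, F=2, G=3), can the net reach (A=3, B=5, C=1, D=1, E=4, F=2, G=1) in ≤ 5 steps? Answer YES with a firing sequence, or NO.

step 1: fire T0:  (A=3, B=1, C=3, D=1, E=4, F=2, G=3) → (A=3, B=3, C=2, D=1, E=4, F=2, G=2)
step 2: fire T0:  (A=3, B=3, C=2, D=1, E=4, F=2, G=2) → (A=3, B=5, C=1, D=1, E=4, F=2, G=1)

YES — reachable via ⟨T0, T0⟩ (2 firings)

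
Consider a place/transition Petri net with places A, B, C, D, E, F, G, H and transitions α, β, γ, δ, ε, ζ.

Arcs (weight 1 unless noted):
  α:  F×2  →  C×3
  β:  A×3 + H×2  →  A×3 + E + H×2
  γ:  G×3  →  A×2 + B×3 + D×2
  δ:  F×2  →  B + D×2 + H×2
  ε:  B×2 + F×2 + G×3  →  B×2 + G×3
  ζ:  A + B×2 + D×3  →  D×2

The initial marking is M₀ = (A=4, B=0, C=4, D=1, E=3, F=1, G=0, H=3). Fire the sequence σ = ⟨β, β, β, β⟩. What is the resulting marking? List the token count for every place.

(A=4, B=0, C=4, D=1, E=7, F=1, G=0, H=3)

step 1: fire β:  (A=4, B=0, C=4, D=1, E=3, F=1, G=0, H=3) → (A=4, B=0, C=4, D=1, E=4, F=1, G=0, H=3)
step 2: fire β:  (A=4, B=0, C=4, D=1, E=4, F=1, G=0, H=3) → (A=4, B=0, C=4, D=1, E=5, F=1, G=0, H=3)
step 3: fire β:  (A=4, B=0, C=4, D=1, E=5, F=1, G=0, H=3) → (A=4, B=0, C=4, D=1, E=6, F=1, G=0, H=3)
step 4: fire β:  (A=4, B=0, C=4, D=1, E=6, F=1, G=0, H=3) → (A=4, B=0, C=4, D=1, E=7, F=1, G=0, H=3)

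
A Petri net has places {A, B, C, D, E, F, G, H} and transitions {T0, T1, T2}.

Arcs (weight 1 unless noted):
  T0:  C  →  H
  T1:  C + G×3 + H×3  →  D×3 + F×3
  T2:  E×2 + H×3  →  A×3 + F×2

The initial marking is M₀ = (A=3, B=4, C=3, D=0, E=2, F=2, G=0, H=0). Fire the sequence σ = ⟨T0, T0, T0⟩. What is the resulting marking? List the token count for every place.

step 1: fire T0:  (A=3, B=4, C=3, D=0, E=2, F=2, G=0, H=0) → (A=3, B=4, C=2, D=0, E=2, F=2, G=0, H=1)
step 2: fire T0:  (A=3, B=4, C=2, D=0, E=2, F=2, G=0, H=1) → (A=3, B=4, C=1, D=0, E=2, F=2, G=0, H=2)
step 3: fire T0:  (A=3, B=4, C=1, D=0, E=2, F=2, G=0, H=2) → (A=3, B=4, C=0, D=0, E=2, F=2, G=0, H=3)

(A=3, B=4, C=0, D=0, E=2, F=2, G=0, H=3)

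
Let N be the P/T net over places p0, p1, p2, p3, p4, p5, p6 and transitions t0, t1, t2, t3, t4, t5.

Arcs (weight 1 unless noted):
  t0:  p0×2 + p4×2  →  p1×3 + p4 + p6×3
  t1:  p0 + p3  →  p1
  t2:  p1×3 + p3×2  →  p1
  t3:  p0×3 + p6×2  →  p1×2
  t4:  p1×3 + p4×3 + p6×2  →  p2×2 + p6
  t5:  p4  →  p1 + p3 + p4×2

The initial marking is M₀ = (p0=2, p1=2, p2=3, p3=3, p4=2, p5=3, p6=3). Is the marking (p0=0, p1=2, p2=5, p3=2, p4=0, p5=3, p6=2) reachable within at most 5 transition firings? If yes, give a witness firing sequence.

YES — reachable via ⟨t1, t1, t5, t4⟩ (4 firings)

step 1: fire t1:  (p0=2, p1=2, p2=3, p3=3, p4=2, p5=3, p6=3) → (p0=1, p1=3, p2=3, p3=2, p4=2, p5=3, p6=3)
step 2: fire t1:  (p0=1, p1=3, p2=3, p3=2, p4=2, p5=3, p6=3) → (p0=0, p1=4, p2=3, p3=1, p4=2, p5=3, p6=3)
step 3: fire t5:  (p0=0, p1=4, p2=3, p3=1, p4=2, p5=3, p6=3) → (p0=0, p1=5, p2=3, p3=2, p4=3, p5=3, p6=3)
step 4: fire t4:  (p0=0, p1=5, p2=3, p3=2, p4=3, p5=3, p6=3) → (p0=0, p1=2, p2=5, p3=2, p4=0, p5=3, p6=2)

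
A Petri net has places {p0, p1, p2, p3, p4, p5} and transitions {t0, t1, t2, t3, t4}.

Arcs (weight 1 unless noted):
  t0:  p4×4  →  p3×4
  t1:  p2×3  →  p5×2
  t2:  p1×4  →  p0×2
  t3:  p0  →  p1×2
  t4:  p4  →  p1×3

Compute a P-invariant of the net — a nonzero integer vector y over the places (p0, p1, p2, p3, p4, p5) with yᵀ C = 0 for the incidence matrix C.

Incidence matrix C (rows=places, cols=transitions):
       t0   t1   t2   t3   t4
   p0   0    0    2   -1    0
   p1   0    0   -4    2    3
   p2   0   -3    0    0    0
   p3   4    0    0    0    0
   p4  -4    0    0    0   -1
   p5   0    2    0    0    0

Candidate y = [2, 1, 0, 3, 3, 0]; check y·C column-wise:
  col t0: 2·0 + 1·0 + 3·4 + 3·-4 = 0
  col t1: 2·0 + 1·0 + 0·-3 + 3·0 + 3·0 + 0·2 = 0
  col t2: 2·2 + 1·-4 + 3·0 + 3·0 = 0
  col t3: 2·-1 + 1·2 + 3·0 + 3·0 = 0
  col t4: 2·0 + 1·3 + 3·0 + 3·-1 = 0

y = (p0:2, p1:1, p2:0, p3:3, p4:3, p5:0)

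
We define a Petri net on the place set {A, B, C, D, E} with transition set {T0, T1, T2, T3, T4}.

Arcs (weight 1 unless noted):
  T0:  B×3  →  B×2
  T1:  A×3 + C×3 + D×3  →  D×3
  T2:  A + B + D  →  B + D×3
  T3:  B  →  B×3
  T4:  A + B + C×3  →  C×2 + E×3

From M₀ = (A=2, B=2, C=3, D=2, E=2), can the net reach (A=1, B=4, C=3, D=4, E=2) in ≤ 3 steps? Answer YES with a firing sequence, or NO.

YES — reachable via ⟨T2, T3⟩ (2 firings)

step 1: fire T2:  (A=2, B=2, C=3, D=2, E=2) → (A=1, B=2, C=3, D=4, E=2)
step 2: fire T3:  (A=1, B=2, C=3, D=4, E=2) → (A=1, B=4, C=3, D=4, E=2)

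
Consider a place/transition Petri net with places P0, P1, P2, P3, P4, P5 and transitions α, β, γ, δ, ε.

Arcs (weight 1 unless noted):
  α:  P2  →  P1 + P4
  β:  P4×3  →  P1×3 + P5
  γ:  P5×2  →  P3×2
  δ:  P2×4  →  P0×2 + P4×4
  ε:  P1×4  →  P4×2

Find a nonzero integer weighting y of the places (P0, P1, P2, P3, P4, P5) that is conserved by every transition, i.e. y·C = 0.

Incidence matrix C (rows=places, cols=transitions):
        α    β    γ    δ    ε
   P0   0    0    0    2    0
   P1   1    3    0    0   -4
   P2  -1    0    0   -4    0
   P3   0    0    2    0    0
   P4   1   -3    0    4    2
   P5   0    1   -2    0    0

Candidate y = [2, 1, 3, 3, 2, 3]; check y·C column-wise:
  col α: 2·0 + 1·1 + 3·-1 + 3·0 + 2·1 + 3·0 = 0
  col β: 2·0 + 1·3 + 3·0 + 3·0 + 2·-3 + 3·1 = 0
  col γ: 2·0 + 1·0 + 3·0 + 3·2 + 2·0 + 3·-2 = 0
  col δ: 2·2 + 1·0 + 3·-4 + 3·0 + 2·4 + 3·0 = 0
  col ε: 2·0 + 1·-4 + 3·0 + 3·0 + 2·2 + 3·0 = 0

y = (P0:2, P1:1, P2:3, P3:3, P4:2, P5:3)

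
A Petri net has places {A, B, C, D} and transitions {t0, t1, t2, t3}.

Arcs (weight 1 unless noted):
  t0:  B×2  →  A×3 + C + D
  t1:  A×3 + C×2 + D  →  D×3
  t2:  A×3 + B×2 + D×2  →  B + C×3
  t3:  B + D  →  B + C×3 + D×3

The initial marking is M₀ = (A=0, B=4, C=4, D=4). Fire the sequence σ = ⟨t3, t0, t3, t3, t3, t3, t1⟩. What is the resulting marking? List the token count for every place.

step 1: fire t3:  (A=0, B=4, C=4, D=4) → (A=0, B=4, C=7, D=6)
step 2: fire t0:  (A=0, B=4, C=7, D=6) → (A=3, B=2, C=8, D=7)
step 3: fire t3:  (A=3, B=2, C=8, D=7) → (A=3, B=2, C=11, D=9)
step 4: fire t3:  (A=3, B=2, C=11, D=9) → (A=3, B=2, C=14, D=11)
step 5: fire t3:  (A=3, B=2, C=14, D=11) → (A=3, B=2, C=17, D=13)
step 6: fire t3:  (A=3, B=2, C=17, D=13) → (A=3, B=2, C=20, D=15)
step 7: fire t1:  (A=3, B=2, C=20, D=15) → (A=0, B=2, C=18, D=17)

(A=0, B=2, C=18, D=17)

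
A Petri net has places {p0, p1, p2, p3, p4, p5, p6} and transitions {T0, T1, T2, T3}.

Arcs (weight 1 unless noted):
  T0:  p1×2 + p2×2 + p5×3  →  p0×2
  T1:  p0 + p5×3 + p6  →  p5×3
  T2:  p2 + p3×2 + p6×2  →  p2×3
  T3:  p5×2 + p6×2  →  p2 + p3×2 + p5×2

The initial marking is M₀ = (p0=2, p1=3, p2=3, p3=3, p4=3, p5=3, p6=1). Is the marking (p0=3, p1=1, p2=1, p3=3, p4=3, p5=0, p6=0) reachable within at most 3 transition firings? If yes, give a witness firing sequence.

YES — reachable via ⟨T1, T0⟩ (2 firings)

step 1: fire T1:  (p0=2, p1=3, p2=3, p3=3, p4=3, p5=3, p6=1) → (p0=1, p1=3, p2=3, p3=3, p4=3, p5=3, p6=0)
step 2: fire T0:  (p0=1, p1=3, p2=3, p3=3, p4=3, p5=3, p6=0) → (p0=3, p1=1, p2=1, p3=3, p4=3, p5=0, p6=0)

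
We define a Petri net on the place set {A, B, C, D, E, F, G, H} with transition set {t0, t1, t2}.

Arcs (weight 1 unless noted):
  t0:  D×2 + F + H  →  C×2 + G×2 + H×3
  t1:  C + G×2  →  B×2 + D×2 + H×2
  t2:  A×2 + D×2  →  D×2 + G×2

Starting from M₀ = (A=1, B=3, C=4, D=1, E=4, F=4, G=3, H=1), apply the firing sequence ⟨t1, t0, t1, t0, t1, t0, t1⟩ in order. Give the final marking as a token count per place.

(A=1, B=11, C=6, D=3, E=4, F=1, G=1, H=15)

step 1: fire t1:  (A=1, B=3, C=4, D=1, E=4, F=4, G=3, H=1) → (A=1, B=5, C=3, D=3, E=4, F=4, G=1, H=3)
step 2: fire t0:  (A=1, B=5, C=3, D=3, E=4, F=4, G=1, H=3) → (A=1, B=5, C=5, D=1, E=4, F=3, G=3, H=5)
step 3: fire t1:  (A=1, B=5, C=5, D=1, E=4, F=3, G=3, H=5) → (A=1, B=7, C=4, D=3, E=4, F=3, G=1, H=7)
step 4: fire t0:  (A=1, B=7, C=4, D=3, E=4, F=3, G=1, H=7) → (A=1, B=7, C=6, D=1, E=4, F=2, G=3, H=9)
step 5: fire t1:  (A=1, B=7, C=6, D=1, E=4, F=2, G=3, H=9) → (A=1, B=9, C=5, D=3, E=4, F=2, G=1, H=11)
step 6: fire t0:  (A=1, B=9, C=5, D=3, E=4, F=2, G=1, H=11) → (A=1, B=9, C=7, D=1, E=4, F=1, G=3, H=13)
step 7: fire t1:  (A=1, B=9, C=7, D=1, E=4, F=1, G=3, H=13) → (A=1, B=11, C=6, D=3, E=4, F=1, G=1, H=15)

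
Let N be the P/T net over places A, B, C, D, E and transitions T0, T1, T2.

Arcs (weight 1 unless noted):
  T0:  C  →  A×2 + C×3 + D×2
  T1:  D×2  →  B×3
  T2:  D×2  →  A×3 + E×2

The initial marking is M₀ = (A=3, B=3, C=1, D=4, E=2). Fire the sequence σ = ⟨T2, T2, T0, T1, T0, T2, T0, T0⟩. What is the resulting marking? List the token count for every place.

step 1: fire T2:  (A=3, B=3, C=1, D=4, E=2) → (A=6, B=3, C=1, D=2, E=4)
step 2: fire T2:  (A=6, B=3, C=1, D=2, E=4) → (A=9, B=3, C=1, D=0, E=6)
step 3: fire T0:  (A=9, B=3, C=1, D=0, E=6) → (A=11, B=3, C=3, D=2, E=6)
step 4: fire T1:  (A=11, B=3, C=3, D=2, E=6) → (A=11, B=6, C=3, D=0, E=6)
step 5: fire T0:  (A=11, B=6, C=3, D=0, E=6) → (A=13, B=6, C=5, D=2, E=6)
step 6: fire T2:  (A=13, B=6, C=5, D=2, E=6) → (A=16, B=6, C=5, D=0, E=8)
step 7: fire T0:  (A=16, B=6, C=5, D=0, E=8) → (A=18, B=6, C=7, D=2, E=8)
step 8: fire T0:  (A=18, B=6, C=7, D=2, E=8) → (A=20, B=6, C=9, D=4, E=8)

(A=20, B=6, C=9, D=4, E=8)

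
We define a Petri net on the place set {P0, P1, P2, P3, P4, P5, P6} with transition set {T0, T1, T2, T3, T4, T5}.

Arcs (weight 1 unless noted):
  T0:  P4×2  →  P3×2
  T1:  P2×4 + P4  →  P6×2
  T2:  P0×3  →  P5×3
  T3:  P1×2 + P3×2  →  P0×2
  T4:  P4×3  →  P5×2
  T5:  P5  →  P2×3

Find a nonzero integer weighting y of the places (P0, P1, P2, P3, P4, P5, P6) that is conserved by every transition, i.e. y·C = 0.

y = (P0:3, P1:1, P2:1, P3:2, P4:2, P5:3, P6:3)

Incidence matrix C (rows=places, cols=transitions):
       T0   T1   T2   T3   T4   T5
   P0   0    0   -3    2    0    0
   P1   0    0    0   -2    0    0
   P2   0   -4    0    0    0    3
   P3   2    0    0   -2    0    0
   P4  -2   -1    0    0   -3    0
   P5   0    0    3    0    2   -1
   P6   0    2    0    0    0    0

Candidate y = [3, 1, 1, 2, 2, 3, 3]; check y·C column-wise:
  col T0: 3·0 + 1·0 + 1·0 + 2·2 + 2·-2 + 3·0 + 3·0 = 0
  col T1: 3·0 + 1·0 + 1·-4 + 2·0 + 2·-1 + 3·0 + 3·2 = 0
  col T2: 3·-3 + 1·0 + 1·0 + 2·0 + 2·0 + 3·3 + 3·0 = 0
  col T3: 3·2 + 1·-2 + 1·0 + 2·-2 + 2·0 + 3·0 + 3·0 = 0
  col T4: 3·0 + 1·0 + 1·0 + 2·0 + 2·-3 + 3·2 + 3·0 = 0
  col T5: 3·0 + 1·0 + 1·3 + 2·0 + 2·0 + 3·-1 + 3·0 = 0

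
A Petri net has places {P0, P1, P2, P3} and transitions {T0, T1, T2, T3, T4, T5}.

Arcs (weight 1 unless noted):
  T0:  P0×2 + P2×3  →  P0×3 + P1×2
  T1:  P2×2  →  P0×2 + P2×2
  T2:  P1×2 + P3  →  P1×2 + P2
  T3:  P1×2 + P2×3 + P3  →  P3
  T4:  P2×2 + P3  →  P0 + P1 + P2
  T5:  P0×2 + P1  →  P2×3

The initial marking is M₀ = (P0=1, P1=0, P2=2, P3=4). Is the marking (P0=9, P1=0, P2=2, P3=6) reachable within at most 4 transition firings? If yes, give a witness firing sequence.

depth 0: 1 marking
depth 1: 3 markings reached so far
depth 2: 6 markings reached so far
depth 3: 10 markings reached so far
depth 4: 16 markings reached so far
target is not among the 16 markings reachable within 4 steps

NO — not reachable within 4 firings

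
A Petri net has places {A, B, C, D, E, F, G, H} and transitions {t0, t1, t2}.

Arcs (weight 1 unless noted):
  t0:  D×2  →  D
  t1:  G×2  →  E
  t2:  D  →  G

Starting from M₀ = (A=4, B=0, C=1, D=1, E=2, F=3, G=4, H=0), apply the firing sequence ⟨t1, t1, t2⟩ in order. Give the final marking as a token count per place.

(A=4, B=0, C=1, D=0, E=4, F=3, G=1, H=0)

step 1: fire t1:  (A=4, B=0, C=1, D=1, E=2, F=3, G=4, H=0) → (A=4, B=0, C=1, D=1, E=3, F=3, G=2, H=0)
step 2: fire t1:  (A=4, B=0, C=1, D=1, E=3, F=3, G=2, H=0) → (A=4, B=0, C=1, D=1, E=4, F=3, G=0, H=0)
step 3: fire t2:  (A=4, B=0, C=1, D=1, E=4, F=3, G=0, H=0) → (A=4, B=0, C=1, D=0, E=4, F=3, G=1, H=0)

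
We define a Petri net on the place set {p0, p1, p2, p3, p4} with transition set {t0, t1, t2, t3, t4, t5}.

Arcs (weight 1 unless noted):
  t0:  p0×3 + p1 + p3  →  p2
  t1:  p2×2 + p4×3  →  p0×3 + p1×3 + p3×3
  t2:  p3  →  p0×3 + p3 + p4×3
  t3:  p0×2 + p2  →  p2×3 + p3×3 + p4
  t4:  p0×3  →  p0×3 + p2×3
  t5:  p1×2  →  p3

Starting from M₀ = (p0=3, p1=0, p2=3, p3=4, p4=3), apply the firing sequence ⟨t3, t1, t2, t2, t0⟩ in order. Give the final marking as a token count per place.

step 1: fire t3:  (p0=3, p1=0, p2=3, p3=4, p4=3) → (p0=1, p1=0, p2=5, p3=7, p4=4)
step 2: fire t1:  (p0=1, p1=0, p2=5, p3=7, p4=4) → (p0=4, p1=3, p2=3, p3=10, p4=1)
step 3: fire t2:  (p0=4, p1=3, p2=3, p3=10, p4=1) → (p0=7, p1=3, p2=3, p3=10, p4=4)
step 4: fire t2:  (p0=7, p1=3, p2=3, p3=10, p4=4) → (p0=10, p1=3, p2=3, p3=10, p4=7)
step 5: fire t0:  (p0=10, p1=3, p2=3, p3=10, p4=7) → (p0=7, p1=2, p2=4, p3=9, p4=7)

(p0=7, p1=2, p2=4, p3=9, p4=7)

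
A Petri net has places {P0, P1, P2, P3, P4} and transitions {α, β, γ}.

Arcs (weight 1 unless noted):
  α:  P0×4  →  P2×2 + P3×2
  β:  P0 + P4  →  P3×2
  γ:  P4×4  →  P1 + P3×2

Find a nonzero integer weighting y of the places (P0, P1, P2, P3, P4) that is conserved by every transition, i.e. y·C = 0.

y = (P0:2, P1:-2, P2:3, P3:1, P4:0)

Incidence matrix C (rows=places, cols=transitions):
        α    β    γ
   P0  -4   -1    0
   P1   0    0    1
   P2   2    0    0
   P3   2    2    2
   P4   0   -1   -4

Candidate y = [2, -2, 3, 1, 0]; check y·C column-wise:
  col α: 2·-4 + -2·0 + 3·2 + 1·2 = 0
  col β: 2·-1 + -2·0 + 3·0 + 1·2 + 0·-1 = 0
  col γ: 2·0 + -2·1 + 3·0 + 1·2 + 0·-4 = 0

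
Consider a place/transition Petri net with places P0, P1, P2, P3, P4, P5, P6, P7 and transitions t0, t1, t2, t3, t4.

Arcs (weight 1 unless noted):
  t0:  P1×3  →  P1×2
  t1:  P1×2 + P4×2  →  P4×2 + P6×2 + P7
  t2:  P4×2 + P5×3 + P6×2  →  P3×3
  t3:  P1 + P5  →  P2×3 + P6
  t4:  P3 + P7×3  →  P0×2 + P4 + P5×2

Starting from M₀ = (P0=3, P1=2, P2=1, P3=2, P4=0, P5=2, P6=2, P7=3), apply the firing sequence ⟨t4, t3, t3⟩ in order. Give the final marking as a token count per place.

(P0=5, P1=0, P2=7, P3=1, P4=1, P5=2, P6=4, P7=0)

step 1: fire t4:  (P0=3, P1=2, P2=1, P3=2, P4=0, P5=2, P6=2, P7=3) → (P0=5, P1=2, P2=1, P3=1, P4=1, P5=4, P6=2, P7=0)
step 2: fire t3:  (P0=5, P1=2, P2=1, P3=1, P4=1, P5=4, P6=2, P7=0) → (P0=5, P1=1, P2=4, P3=1, P4=1, P5=3, P6=3, P7=0)
step 3: fire t3:  (P0=5, P1=1, P2=4, P3=1, P4=1, P5=3, P6=3, P7=0) → (P0=5, P1=0, P2=7, P3=1, P4=1, P5=2, P6=4, P7=0)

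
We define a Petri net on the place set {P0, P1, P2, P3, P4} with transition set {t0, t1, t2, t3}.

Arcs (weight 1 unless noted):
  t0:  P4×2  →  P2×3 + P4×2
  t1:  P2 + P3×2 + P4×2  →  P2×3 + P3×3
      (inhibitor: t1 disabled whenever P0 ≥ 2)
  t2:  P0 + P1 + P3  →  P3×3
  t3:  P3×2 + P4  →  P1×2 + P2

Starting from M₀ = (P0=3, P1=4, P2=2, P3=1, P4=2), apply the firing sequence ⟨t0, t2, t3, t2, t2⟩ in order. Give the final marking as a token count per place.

step 1: fire t0:  (P0=3, P1=4, P2=2, P3=1, P4=2) → (P0=3, P1=4, P2=5, P3=1, P4=2)
step 2: fire t2:  (P0=3, P1=4, P2=5, P3=1, P4=2) → (P0=2, P1=3, P2=5, P3=3, P4=2)
step 3: fire t3:  (P0=2, P1=3, P2=5, P3=3, P4=2) → (P0=2, P1=5, P2=6, P3=1, P4=1)
step 4: fire t2:  (P0=2, P1=5, P2=6, P3=1, P4=1) → (P0=1, P1=4, P2=6, P3=3, P4=1)
step 5: fire t2:  (P0=1, P1=4, P2=6, P3=3, P4=1) → (P0=0, P1=3, P2=6, P3=5, P4=1)

(P0=0, P1=3, P2=6, P3=5, P4=1)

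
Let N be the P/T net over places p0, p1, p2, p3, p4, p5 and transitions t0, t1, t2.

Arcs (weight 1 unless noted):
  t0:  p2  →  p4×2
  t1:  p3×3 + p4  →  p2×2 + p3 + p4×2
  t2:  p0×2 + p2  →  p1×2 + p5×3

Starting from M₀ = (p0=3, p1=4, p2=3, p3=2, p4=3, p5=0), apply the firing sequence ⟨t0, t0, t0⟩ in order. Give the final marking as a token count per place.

(p0=3, p1=4, p2=0, p3=2, p4=9, p5=0)

step 1: fire t0:  (p0=3, p1=4, p2=3, p3=2, p4=3, p5=0) → (p0=3, p1=4, p2=2, p3=2, p4=5, p5=0)
step 2: fire t0:  (p0=3, p1=4, p2=2, p3=2, p4=5, p5=0) → (p0=3, p1=4, p2=1, p3=2, p4=7, p5=0)
step 3: fire t0:  (p0=3, p1=4, p2=1, p3=2, p4=7, p5=0) → (p0=3, p1=4, p2=0, p3=2, p4=9, p5=0)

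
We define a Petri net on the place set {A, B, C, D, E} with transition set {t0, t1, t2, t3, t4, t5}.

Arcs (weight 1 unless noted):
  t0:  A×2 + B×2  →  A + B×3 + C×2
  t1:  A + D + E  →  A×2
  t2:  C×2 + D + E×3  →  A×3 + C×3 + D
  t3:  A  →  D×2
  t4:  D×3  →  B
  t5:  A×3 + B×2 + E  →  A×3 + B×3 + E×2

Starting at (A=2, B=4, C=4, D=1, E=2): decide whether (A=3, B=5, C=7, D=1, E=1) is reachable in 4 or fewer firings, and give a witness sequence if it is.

NO — not reachable within 4 firings

depth 0: 1 marking
depth 1: 4 markings reached so far
depth 2: 10 markings reached so far
depth 3: 19 markings reached so far
depth 4: 32 markings reached so far
target is not among the 32 markings reachable within 4 steps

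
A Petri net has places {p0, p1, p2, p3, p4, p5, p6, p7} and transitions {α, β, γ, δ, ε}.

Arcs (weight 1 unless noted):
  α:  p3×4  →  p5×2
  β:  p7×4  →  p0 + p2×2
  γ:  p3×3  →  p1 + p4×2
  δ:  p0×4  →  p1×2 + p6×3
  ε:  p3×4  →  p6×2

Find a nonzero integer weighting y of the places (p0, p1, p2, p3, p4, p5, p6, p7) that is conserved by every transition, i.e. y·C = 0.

y = (p0:2, p1:4, p2:-1, p3:0, p4:-2, p5:0, p6:0, p7:0)

Incidence matrix C (rows=places, cols=transitions):
        α    β    γ    δ    ε
   p0   0    1    0   -4    0
   p1   0    0    1    2    0
   p2   0    2    0    0    0
   p3  -4    0   -3    0   -4
   p4   0    0    2    0    0
   p5   2    0    0    0    0
   p6   0    0    0    3    2
   p7   0   -4    0    0    0

Candidate y = [2, 4, -1, 0, -2, 0, 0, 0]; check y·C column-wise:
  col α: 2·0 + 4·0 + -1·0 + 0·-4 + -2·0 + 0·2 = 0
  col β: 2·1 + 4·0 + -1·2 + -2·0 + 0·-4 = 0
  col γ: 2·0 + 4·1 + -1·0 + 0·-3 + -2·2 = 0
  col δ: 2·-4 + 4·2 + -1·0 + -2·0 + 0·3 = 0
  col ε: 2·0 + 4·0 + -1·0 + 0·-4 + -2·0 + 0·2 = 0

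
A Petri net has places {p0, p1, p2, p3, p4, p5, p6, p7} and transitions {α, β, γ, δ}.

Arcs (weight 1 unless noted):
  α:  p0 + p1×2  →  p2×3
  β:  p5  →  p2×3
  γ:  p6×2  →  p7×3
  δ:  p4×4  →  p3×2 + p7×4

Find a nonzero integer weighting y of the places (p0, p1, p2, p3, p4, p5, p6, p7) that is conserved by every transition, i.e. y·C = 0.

Incidence matrix C (rows=places, cols=transitions):
        α    β    γ    δ
   p0  -1    0    0    0
   p1  -2    0    0    0
   p2   3    3    0    0
   p3   0    0    0    2
   p4   0    0    0   -4
   p5   0   -1    0    0
   p6   0    0   -2    0
   p7   0    0    3    4

Candidate y = [2, -1, 0, 0, 0, 0, 0, 0]; check y·C column-wise:
  col α: 2·-1 + -1·-2 + 0·3 = 0
  col β: 2·0 + -1·0 + 0·3 + 0·-1 = 0
  col γ: 2·0 + -1·0 + 0·-2 + 0·3 = 0
  col δ: 2·0 + -1·0 + 0·2 + 0·-4 + 0·4 = 0

y = (p0:2, p1:-1, p2:0, p3:0, p4:0, p5:0, p6:0, p7:0)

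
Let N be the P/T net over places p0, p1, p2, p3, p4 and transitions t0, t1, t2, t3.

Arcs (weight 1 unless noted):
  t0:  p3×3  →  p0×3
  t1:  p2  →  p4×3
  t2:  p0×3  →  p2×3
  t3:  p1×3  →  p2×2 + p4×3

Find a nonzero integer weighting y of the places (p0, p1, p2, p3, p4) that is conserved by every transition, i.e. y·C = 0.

y = (p0:3, p1:3, p2:3, p3:3, p4:1)

Incidence matrix C (rows=places, cols=transitions):
       t0   t1   t2   t3
   p0   3    0   -3    0
   p1   0    0    0   -3
   p2   0   -1    3    2
   p3  -3    0    0    0
   p4   0    3    0    3

Candidate y = [3, 3, 3, 3, 1]; check y·C column-wise:
  col t0: 3·3 + 3·0 + 3·0 + 3·-3 + 1·0 = 0
  col t1: 3·0 + 3·0 + 3·-1 + 3·0 + 1·3 = 0
  col t2: 3·-3 + 3·0 + 3·3 + 3·0 + 1·0 = 0
  col t3: 3·0 + 3·-3 + 3·2 + 3·0 + 1·3 = 0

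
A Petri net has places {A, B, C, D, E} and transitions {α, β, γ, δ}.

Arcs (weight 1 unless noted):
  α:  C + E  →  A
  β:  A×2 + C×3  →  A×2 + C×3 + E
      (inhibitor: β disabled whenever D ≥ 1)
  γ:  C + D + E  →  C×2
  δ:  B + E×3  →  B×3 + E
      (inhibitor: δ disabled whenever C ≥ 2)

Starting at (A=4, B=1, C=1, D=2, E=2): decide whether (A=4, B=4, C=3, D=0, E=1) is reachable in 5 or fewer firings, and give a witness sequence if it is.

NO — not reachable within 5 firings

depth 0: 1 marking
depth 1: 3 markings reached so far
depth 2: 5 markings reached so far
depth 3: 6 markings reached so far
depth 4: 8 markings reached so far
depth 5: 10 markings reached so far
target is not among the 10 markings reachable within 5 steps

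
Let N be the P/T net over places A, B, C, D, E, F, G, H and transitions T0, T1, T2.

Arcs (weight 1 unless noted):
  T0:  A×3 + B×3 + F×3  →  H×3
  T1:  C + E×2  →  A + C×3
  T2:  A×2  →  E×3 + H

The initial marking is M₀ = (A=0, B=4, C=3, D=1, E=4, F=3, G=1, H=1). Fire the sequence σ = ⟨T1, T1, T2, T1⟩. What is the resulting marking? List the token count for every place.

step 1: fire T1:  (A=0, B=4, C=3, D=1, E=4, F=3, G=1, H=1) → (A=1, B=4, C=5, D=1, E=2, F=3, G=1, H=1)
step 2: fire T1:  (A=1, B=4, C=5, D=1, E=2, F=3, G=1, H=1) → (A=2, B=4, C=7, D=1, E=0, F=3, G=1, H=1)
step 3: fire T2:  (A=2, B=4, C=7, D=1, E=0, F=3, G=1, H=1) → (A=0, B=4, C=7, D=1, E=3, F=3, G=1, H=2)
step 4: fire T1:  (A=0, B=4, C=7, D=1, E=3, F=3, G=1, H=2) → (A=1, B=4, C=9, D=1, E=1, F=3, G=1, H=2)

(A=1, B=4, C=9, D=1, E=1, F=3, G=1, H=2)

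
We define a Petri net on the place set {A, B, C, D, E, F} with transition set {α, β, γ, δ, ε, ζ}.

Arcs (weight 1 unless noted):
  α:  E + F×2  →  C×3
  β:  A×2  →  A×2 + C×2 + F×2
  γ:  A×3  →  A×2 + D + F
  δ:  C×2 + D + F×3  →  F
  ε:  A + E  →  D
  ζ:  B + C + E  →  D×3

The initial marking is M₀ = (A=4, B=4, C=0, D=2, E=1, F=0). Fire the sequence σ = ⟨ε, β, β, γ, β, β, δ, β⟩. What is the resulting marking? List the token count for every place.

step 1: fire ε:  (A=4, B=4, C=0, D=2, E=1, F=0) → (A=3, B=4, C=0, D=3, E=0, F=0)
step 2: fire β:  (A=3, B=4, C=0, D=3, E=0, F=0) → (A=3, B=4, C=2, D=3, E=0, F=2)
step 3: fire β:  (A=3, B=4, C=2, D=3, E=0, F=2) → (A=3, B=4, C=4, D=3, E=0, F=4)
step 4: fire γ:  (A=3, B=4, C=4, D=3, E=0, F=4) → (A=2, B=4, C=4, D=4, E=0, F=5)
step 5: fire β:  (A=2, B=4, C=4, D=4, E=0, F=5) → (A=2, B=4, C=6, D=4, E=0, F=7)
step 6: fire β:  (A=2, B=4, C=6, D=4, E=0, F=7) → (A=2, B=4, C=8, D=4, E=0, F=9)
step 7: fire δ:  (A=2, B=4, C=8, D=4, E=0, F=9) → (A=2, B=4, C=6, D=3, E=0, F=7)
step 8: fire β:  (A=2, B=4, C=6, D=3, E=0, F=7) → (A=2, B=4, C=8, D=3, E=0, F=9)

(A=2, B=4, C=8, D=3, E=0, F=9)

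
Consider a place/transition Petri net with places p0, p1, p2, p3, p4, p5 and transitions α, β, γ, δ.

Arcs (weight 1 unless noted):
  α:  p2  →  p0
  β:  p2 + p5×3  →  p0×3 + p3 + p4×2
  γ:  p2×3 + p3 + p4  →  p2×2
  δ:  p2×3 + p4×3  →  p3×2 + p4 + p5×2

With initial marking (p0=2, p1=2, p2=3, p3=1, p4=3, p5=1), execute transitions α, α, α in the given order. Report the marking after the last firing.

step 1: fire α:  (p0=2, p1=2, p2=3, p3=1, p4=3, p5=1) → (p0=3, p1=2, p2=2, p3=1, p4=3, p5=1)
step 2: fire α:  (p0=3, p1=2, p2=2, p3=1, p4=3, p5=1) → (p0=4, p1=2, p2=1, p3=1, p4=3, p5=1)
step 3: fire α:  (p0=4, p1=2, p2=1, p3=1, p4=3, p5=1) → (p0=5, p1=2, p2=0, p3=1, p4=3, p5=1)

(p0=5, p1=2, p2=0, p3=1, p4=3, p5=1)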